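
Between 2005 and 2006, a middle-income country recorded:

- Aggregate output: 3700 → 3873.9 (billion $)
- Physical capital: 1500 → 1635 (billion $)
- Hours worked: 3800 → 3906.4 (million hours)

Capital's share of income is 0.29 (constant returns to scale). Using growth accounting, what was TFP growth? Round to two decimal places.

TFP grew 0.10%.

Aggregate output growth = (3873.9 − 3700) / 3700 = 4.7%.
Physical capital growth = (1635 − 1500) / 1500 = 9%.
Hours worked growth = (3906.4 − 3800) / 3800 = 2.8%.
Labor's share = 1 − 0.29 = 0.71.
Physical capital: 0.29 × 9 = 2.61 pp.
Hours worked: 0.71 × 2.8 = 1.988 pp.
TFP growth = 4.7 − 4.598 = 0.102%.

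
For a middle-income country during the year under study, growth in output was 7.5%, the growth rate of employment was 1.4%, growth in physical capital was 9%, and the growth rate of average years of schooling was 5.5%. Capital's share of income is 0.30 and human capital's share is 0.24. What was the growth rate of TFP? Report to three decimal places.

Labor's share = 1 − 0.3 − 0.24 = 0.46.
Physical capital: 0.3 × 9 = 2.7 pp.
Average years of schooling: 0.24 × 5.5 = 1.32 pp.
Employment: 0.46 × 1.4 = 0.644 pp.
TFP growth = 7.5 − 4.664 = 2.836%.

TFP grew 2.836%.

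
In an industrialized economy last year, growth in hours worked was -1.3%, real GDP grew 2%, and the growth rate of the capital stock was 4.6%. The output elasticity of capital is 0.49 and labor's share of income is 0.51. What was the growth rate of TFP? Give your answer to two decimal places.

TFP growth was 0.41%.

Labor's share = 1 − 0.49 = 0.51.
The capital stock: 0.49 × 4.6 = 2.254 pp.
Hours worked: 0.51 × (-1.3) = -0.663 pp.
TFP growth = 2 − 1.591 = 0.409%.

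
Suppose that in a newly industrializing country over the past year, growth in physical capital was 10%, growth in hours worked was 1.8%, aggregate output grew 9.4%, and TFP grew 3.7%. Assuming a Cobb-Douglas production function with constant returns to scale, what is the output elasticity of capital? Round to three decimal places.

gY = gA + α·gK + (1−α)·gL, so gY − gA − gL = α(gK − gL).
9.4 − 3.7 − 1.8 = α × (10 − 1.8).
3.9 = 8.2 α, so α = 0.47561.

α = 0.476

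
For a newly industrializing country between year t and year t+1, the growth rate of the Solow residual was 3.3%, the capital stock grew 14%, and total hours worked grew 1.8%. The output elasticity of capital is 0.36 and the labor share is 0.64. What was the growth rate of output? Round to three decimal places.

Output growth was 9.492%.

Labor's share = 1 − 0.36 = 0.64.
The capital stock: 0.36 × 14 = 5.04 pp.
Total hours worked: 0.64 × 1.8 = 1.152 pp.
Output growth = 3.3 + 6.192 = 9.492%.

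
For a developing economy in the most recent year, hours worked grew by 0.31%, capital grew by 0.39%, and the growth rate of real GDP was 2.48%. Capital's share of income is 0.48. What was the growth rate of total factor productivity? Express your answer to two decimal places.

2.13%

Labor's share = 1 − 0.48 = 0.52.
Capital: 0.48 × 0.39 = 0.1872 pp.
Hours worked: 0.52 × 0.31 = 0.1612 pp.
TFP growth = 2.48 − 0.3484 = 2.1316%.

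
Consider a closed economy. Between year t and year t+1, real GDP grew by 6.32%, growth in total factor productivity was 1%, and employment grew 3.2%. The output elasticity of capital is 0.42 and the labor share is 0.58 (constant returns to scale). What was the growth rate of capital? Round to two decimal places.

Labor's share = 1 − 0.42 = 0.58.
gY = gA + 0.58×3.2 + 0.42×g.
0.42×g = 6.32 − 1 − 1.856 = 3.464.
g = 3.464 / 0.42 = 8.2476%.

8.25%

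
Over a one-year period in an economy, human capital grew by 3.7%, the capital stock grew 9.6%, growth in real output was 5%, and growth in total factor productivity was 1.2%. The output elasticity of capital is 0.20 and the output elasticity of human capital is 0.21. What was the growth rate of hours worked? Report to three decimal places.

1.869%

Labor's share = 1 − 0.2 − 0.21 = 0.59.
gY = gA + 0.2×9.6 + 0.21×3.7 + 0.59×g.
0.59×g = 5 − 1.2 − 2.697 = 1.103.
g = 1.103 / 0.59 = 1.86949%.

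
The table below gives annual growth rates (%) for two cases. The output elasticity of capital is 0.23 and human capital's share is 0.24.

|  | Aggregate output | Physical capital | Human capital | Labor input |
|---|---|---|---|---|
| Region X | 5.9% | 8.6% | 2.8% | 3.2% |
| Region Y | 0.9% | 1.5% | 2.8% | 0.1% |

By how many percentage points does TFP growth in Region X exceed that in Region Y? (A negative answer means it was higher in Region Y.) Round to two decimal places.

Labor's share = 1 − 0.23 − 0.24 = 0.53.
Region X: TFP = 5.9 − 1.978 − 0.672 − 1.696 = 1.554%.
Region Y: TFP = 0.9 − 0.345 − 0.672 − 0.053 = -0.17%.
Difference = 1.554 − (-0.17) = 1.724 pp.

1.72 percentage points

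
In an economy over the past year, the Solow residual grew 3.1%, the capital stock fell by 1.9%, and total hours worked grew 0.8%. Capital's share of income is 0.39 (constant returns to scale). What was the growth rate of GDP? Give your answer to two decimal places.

Labor's share = 1 − 0.39 = 0.61.
The capital stock: 0.39 × (-1.9) = -0.741 pp.
Total hours worked: 0.61 × 0.8 = 0.488 pp.
Output growth = 3.1 + (-0.253) = 2.847%.

2.85%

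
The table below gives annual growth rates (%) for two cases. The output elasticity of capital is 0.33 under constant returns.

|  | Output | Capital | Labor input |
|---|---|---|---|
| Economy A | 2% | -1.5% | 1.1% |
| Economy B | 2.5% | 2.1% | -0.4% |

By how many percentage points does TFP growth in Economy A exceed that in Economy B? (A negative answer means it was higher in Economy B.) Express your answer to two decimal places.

-0.32 percentage points

Labor's share = 1 − 0.33 = 0.67.
Economy A: TFP = 2 + 0.495 − 0.737 = 1.758%.
Economy B: TFP = 2.5 − 0.693 + 0.268 = 2.075%.
Difference = 1.758 − (2.075) = -0.317 pp.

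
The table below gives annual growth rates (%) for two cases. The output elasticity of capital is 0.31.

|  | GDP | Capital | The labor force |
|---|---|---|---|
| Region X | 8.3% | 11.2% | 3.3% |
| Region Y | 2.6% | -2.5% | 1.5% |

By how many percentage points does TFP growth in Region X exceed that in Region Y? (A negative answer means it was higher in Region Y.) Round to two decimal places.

Labor's share = 1 − 0.31 = 0.69.
Region X: TFP = 8.3 − 3.472 − 2.277 = 2.551%.
Region Y: TFP = 2.6 + 0.775 − 1.035 = 2.34%.
Difference = 2.551 − (2.34) = 0.211 pp.

0.21 percentage points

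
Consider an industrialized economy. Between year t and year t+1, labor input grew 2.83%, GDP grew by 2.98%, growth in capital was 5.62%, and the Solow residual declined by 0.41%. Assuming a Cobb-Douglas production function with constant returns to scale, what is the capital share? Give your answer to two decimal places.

α = 0.20

gY = gA + α·gK + (1−α)·gL, so gY − gA − gL = α(gK − gL).
2.98 + 0.41 − 2.83 = α × (5.62 − 2.83).
0.56 = 2.79 α, so α = 0.2007.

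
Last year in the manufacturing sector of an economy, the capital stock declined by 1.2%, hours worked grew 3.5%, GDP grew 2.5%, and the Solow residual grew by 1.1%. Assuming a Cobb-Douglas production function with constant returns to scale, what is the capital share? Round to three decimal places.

gY = gA + α·gK + (1−α)·gL, so gY − gA − gL = α(gK − gL).
2.5 − 1.1 − 3.5 = α × (-1.2 − 3.5).
-2.1 = -4.7 α, so α = 0.44681.

α = 0.447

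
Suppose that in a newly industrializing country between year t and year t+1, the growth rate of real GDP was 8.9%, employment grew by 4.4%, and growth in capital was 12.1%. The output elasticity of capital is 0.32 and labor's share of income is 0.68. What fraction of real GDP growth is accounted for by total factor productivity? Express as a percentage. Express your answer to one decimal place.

Labor's share = 1 − 0.32 = 0.68.
Capital: 0.32 × 12.1 = 3.872 pp.
Employment: 0.68 × 4.4 = 2.992 pp.
TFP growth = 8.9 − 6.864 = 2.036%.
TFP share of growth = 2.036 / 8.9 × 100 = 22.876%.

Total factor productivity accounted for 22.9% of growth.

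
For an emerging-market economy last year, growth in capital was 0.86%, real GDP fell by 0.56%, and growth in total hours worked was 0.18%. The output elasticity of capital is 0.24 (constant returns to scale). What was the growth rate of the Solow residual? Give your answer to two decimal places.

-0.90%

Labor's share = 1 − 0.24 = 0.76.
Capital: 0.24 × 0.86 = 0.2064 pp.
Total hours worked: 0.76 × 0.18 = 0.1368 pp.
TFP growth = -0.56 − 0.3432 = -0.9032%.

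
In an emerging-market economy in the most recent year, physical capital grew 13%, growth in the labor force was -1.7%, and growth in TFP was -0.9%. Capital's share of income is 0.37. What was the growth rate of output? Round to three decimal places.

Labor's share = 1 − 0.37 = 0.63.
Physical capital: 0.37 × 13 = 4.81 pp.
The labor force: 0.63 × (-1.7) = -1.071 pp.
Output growth = -0.9 + 3.739 = 2.839%.

Output growth was 2.839%.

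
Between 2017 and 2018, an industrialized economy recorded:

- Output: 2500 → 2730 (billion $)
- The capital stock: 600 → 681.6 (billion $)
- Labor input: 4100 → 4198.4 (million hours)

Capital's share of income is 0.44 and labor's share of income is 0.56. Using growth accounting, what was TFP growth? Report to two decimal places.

Output growth = (2730 − 2500) / 2500 = 9.2%.
The capital stock growth = (681.6 − 600) / 600 = 13.6%.
Labor input growth = (4198.4 − 4100) / 4100 = 2.4%.
Labor's share = 1 − 0.44 = 0.56.
The capital stock: 0.44 × 13.6 = 5.984 pp.
Labor input: 0.56 × 2.4 = 1.344 pp.
TFP growth = 9.2 − 7.328 = 1.872%.

1.87%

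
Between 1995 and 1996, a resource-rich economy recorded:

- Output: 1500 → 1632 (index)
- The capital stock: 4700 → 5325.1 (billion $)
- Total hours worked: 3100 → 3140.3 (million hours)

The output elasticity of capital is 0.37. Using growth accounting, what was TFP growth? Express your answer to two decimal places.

Output growth = (1632 − 1500) / 1500 = 8.8%.
The capital stock growth = (5325.1 − 4700) / 4700 = 13.3%.
Total hours worked growth = (3140.3 − 3100) / 3100 = 1.3%.
Labor's share = 1 − 0.37 = 0.63.
The capital stock: 0.37 × 13.3 = 4.921 pp.
Total hours worked: 0.63 × 1.3 = 0.819 pp.
TFP growth = 8.8 − 5.74 = 3.06%.

3.06%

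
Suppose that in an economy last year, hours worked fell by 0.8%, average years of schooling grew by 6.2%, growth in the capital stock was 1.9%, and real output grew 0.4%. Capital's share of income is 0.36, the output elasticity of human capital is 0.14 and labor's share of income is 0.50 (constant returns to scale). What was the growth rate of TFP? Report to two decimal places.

-0.75%

Labor's share = 1 − 0.36 − 0.14 = 0.5.
The capital stock: 0.36 × 1.9 = 0.684 pp.
Average years of schooling: 0.14 × 6.2 = 0.868 pp.
Hours worked: 0.5 × (-0.8) = -0.4 pp.
TFP growth = 0.4 − 1.152 = -0.752%.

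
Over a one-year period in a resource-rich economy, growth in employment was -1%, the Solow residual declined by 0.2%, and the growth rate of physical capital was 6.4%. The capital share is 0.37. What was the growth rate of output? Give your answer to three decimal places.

Output grew 1.538%.

Labor's share = 1 − 0.37 = 0.63.
Physical capital: 0.37 × 6.4 = 2.368 pp.
Employment: 0.63 × (-1) = -0.63 pp.
Output growth = -0.2 + 1.738 = 1.538%.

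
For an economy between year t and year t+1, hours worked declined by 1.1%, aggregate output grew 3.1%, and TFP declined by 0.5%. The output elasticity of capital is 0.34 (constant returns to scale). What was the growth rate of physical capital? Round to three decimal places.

Physical capital grew 12.724%.

Labor's share = 1 − 0.34 = 0.66.
gY = gA + 0.66×(-1.1) + 0.34×g.
0.34×g = 3.1 + 0.5 + 0.726 = 4.326.
g = 4.326 / 0.34 = 12.72353%.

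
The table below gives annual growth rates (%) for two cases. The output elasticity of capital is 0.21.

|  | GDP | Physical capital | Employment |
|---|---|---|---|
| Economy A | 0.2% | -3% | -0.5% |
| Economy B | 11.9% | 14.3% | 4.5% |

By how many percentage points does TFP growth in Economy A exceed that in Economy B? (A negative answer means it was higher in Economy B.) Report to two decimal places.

Labor's share = 1 − 0.21 = 0.79.
Economy A: TFP = 0.2 + 0.63 + 0.395 = 1.225%.
Economy B: TFP = 11.9 − 3.003 − 3.555 = 5.342%.
Difference = 1.225 − (5.342) = -4.117 pp.

-4.12 percentage points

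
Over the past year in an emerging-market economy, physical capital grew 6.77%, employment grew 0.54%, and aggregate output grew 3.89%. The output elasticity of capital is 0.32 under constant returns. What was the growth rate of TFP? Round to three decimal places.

Labor's share = 1 − 0.32 = 0.68.
Physical capital: 0.32 × 6.77 = 2.1664 pp.
Employment: 0.68 × 0.54 = 0.3672 pp.
TFP growth = 3.89 − 2.5336 = 1.3564%.

1.356%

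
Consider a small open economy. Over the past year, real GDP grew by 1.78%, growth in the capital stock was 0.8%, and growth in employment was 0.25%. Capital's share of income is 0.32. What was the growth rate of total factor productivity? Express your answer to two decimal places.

Labor's share = 1 − 0.32 = 0.68.
The capital stock: 0.32 × 0.8 = 0.256 pp.
Employment: 0.68 × 0.25 = 0.17 pp.
TFP growth = 1.78 − 0.426 = 1.354%.

1.35%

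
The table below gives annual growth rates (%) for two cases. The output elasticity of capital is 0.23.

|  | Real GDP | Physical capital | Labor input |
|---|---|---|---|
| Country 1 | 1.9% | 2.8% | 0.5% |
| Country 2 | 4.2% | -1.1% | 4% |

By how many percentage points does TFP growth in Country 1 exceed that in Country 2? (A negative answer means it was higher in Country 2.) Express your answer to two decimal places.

Labor's share = 1 − 0.23 = 0.77.
Country 1: TFP = 1.9 − 0.644 − 0.385 = 0.871%.
Country 2: TFP = 4.2 + 0.253 − 3.08 = 1.373%.
Difference = 0.871 − (1.373) = -0.502 pp.

-0.50 percentage points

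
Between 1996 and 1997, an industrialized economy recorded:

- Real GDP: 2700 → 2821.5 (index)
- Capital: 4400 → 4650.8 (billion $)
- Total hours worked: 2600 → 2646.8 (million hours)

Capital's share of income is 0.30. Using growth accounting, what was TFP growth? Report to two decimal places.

TFP growth was 1.53%.

Real GDP growth = (2821.5 − 2700) / 2700 = 4.5%.
Capital growth = (4650.8 − 4400) / 4400 = 5.7%.
Total hours worked growth = (2646.8 − 2600) / 2600 = 1.8%.
Labor's share = 1 − 0.3 = 0.7.
Capital: 0.3 × 5.7 = 1.71 pp.
Total hours worked: 0.7 × 1.8 = 1.26 pp.
TFP growth = 4.5 − 2.97 = 1.53%.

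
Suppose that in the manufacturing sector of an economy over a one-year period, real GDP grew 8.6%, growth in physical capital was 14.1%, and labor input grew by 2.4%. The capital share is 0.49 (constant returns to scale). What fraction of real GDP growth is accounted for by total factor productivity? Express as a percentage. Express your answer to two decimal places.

Labor's share = 1 − 0.49 = 0.51.
Physical capital: 0.49 × 14.1 = 6.909 pp.
Labor input: 0.51 × 2.4 = 1.224 pp.
TFP growth = 8.6 − 8.133 = 0.467%.
TFP share of growth = 0.467 / 8.6 × 100 = 5.4302%.

Total factor productivity accounted for 5.43% of growth.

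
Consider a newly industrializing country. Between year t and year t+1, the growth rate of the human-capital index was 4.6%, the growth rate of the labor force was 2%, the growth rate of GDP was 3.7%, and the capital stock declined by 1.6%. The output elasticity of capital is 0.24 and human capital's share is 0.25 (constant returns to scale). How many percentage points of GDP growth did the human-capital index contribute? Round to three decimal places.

Contribution = share × growth = 0.25 × 4.6 = 1.15 pp.

1.150 pp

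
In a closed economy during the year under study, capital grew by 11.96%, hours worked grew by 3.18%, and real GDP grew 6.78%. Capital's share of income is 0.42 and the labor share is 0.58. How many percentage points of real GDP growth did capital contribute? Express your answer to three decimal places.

5.023

Contribution = share × growth = 0.42 × 11.96 = 5.0232 pp.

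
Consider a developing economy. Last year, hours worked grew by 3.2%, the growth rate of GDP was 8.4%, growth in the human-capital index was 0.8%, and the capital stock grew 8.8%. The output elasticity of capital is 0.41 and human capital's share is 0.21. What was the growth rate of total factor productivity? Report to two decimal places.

Total factor productivity grew 3.41%.

Labor's share = 1 − 0.41 − 0.21 = 0.38.
The capital stock: 0.41 × 8.8 = 3.608 pp.
The human-capital index: 0.21 × 0.8 = 0.168 pp.
Hours worked: 0.38 × 3.2 = 1.216 pp.
TFP growth = 8.4 − 4.992 = 3.408%.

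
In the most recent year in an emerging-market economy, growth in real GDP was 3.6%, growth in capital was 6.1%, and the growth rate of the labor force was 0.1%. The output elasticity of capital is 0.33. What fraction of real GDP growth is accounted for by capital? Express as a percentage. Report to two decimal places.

Capital accounted for 55.92% of growth.

Capital contributed 0.33 × 6.1 = 2.013 pp.
Share of growth = 2.013 / 3.6 × 100 = 55.9167%.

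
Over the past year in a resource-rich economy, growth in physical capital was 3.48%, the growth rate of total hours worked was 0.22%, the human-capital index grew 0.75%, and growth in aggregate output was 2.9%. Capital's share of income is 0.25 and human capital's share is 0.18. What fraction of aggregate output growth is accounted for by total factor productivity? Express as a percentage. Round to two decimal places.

61.02%

Labor's share = 1 − 0.25 − 0.18 = 0.57.
Physical capital: 0.25 × 3.48 = 0.87 pp.
The human-capital index: 0.18 × 0.75 = 0.135 pp.
Total hours worked: 0.57 × 0.22 = 0.1254 pp.
TFP growth = 2.9 − 1.1304 = 1.7696%.
TFP share of growth = 1.7696 / 2.9 × 100 = 61.0207%.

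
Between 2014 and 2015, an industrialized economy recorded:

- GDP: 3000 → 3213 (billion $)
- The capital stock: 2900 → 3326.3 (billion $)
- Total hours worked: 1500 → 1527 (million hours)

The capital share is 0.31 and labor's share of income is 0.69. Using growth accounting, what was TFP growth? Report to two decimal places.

TFP growth was 1.30%.

GDP growth = (3213 − 3000) / 3000 = 7.1%.
The capital stock growth = (3326.3 − 2900) / 2900 = 14.7%.
Total hours worked growth = (1527 − 1500) / 1500 = 1.8%.
Labor's share = 1 − 0.31 = 0.69.
The capital stock: 0.31 × 14.7 = 4.557 pp.
Total hours worked: 0.69 × 1.8 = 1.242 pp.
TFP growth = 7.1 − 5.799 = 1.301%.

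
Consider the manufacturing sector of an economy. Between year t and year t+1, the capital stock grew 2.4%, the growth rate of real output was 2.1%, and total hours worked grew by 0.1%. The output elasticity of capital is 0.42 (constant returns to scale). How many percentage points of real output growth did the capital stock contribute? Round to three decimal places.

Contribution = share × growth = 0.42 × 2.4 = 1.008 pp.

1.008 percentage points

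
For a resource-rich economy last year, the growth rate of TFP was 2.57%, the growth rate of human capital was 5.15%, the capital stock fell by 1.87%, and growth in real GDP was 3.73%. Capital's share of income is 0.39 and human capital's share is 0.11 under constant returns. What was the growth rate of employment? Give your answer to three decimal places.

2.646%

Labor's share = 1 − 0.39 − 0.11 = 0.5.
gY = gA + 0.39×(-1.87) + 0.11×5.15 + 0.5×g.
0.5×g = 3.73 − 2.57 + 0.1628 = 1.3228.
g = 1.3228 / 0.5 = 2.6456%.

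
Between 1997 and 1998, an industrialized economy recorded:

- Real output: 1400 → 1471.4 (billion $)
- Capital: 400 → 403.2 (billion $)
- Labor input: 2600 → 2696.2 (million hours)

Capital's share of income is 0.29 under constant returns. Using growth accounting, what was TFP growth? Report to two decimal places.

2.24%

Real output growth = (1471.4 − 1400) / 1400 = 5.1%.
Capital growth = (403.2 − 400) / 400 = 0.8%.
Labor input growth = (2696.2 − 2600) / 2600 = 3.7%.
Labor's share = 1 − 0.29 = 0.71.
Capital: 0.29 × 0.8 = 0.232 pp.
Labor input: 0.71 × 3.7 = 2.627 pp.
TFP growth = 5.1 − 2.859 = 2.241%.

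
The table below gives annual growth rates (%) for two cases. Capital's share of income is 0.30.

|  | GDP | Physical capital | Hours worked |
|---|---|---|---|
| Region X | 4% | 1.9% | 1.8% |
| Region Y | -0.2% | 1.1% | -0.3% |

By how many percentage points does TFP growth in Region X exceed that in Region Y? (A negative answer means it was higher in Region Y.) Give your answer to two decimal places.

2.49 percentage points

Labor's share = 1 − 0.3 = 0.7.
Region X: TFP = 4 − 0.57 − 1.26 = 2.17%.
Region Y: TFP = -0.2 − 0.33 + 0.21 = -0.32%.
Difference = 2.17 − (-0.32) = 2.49 pp.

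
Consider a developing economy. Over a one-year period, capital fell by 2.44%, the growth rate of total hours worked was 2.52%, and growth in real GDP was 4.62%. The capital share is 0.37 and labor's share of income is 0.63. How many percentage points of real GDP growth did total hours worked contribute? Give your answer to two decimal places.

1.59

Labor's share = 1 − 0.37 = 0.63.
Contribution = share × growth = 0.63 × 2.52 = 1.5876 pp.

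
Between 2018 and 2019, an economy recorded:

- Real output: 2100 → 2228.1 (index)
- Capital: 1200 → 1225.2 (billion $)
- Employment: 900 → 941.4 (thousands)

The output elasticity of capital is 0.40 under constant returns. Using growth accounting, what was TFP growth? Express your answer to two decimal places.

2.50%

Real output growth = (2228.1 − 2100) / 2100 = 6.1%.
Capital growth = (1225.2 − 1200) / 1200 = 2.1%.
Employment growth = (941.4 − 900) / 900 = 4.6%.
Labor's share = 1 − 0.4 = 0.6.
Capital: 0.4 × 2.1 = 0.84 pp.
Employment: 0.6 × 4.6 = 2.76 pp.
TFP growth = 6.1 − 3.6 = 2.5%.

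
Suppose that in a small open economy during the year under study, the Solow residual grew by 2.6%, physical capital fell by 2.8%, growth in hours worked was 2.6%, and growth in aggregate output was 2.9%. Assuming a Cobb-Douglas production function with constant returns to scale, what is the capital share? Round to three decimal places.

gY = gA + α·gK + (1−α)·gL, so gY − gA − gL = α(gK − gL).
2.9 − 2.6 − 2.6 = α × (-2.8 − 2.6).
-2.3 = -5.4 α, so α = 0.42593.

α = 0.426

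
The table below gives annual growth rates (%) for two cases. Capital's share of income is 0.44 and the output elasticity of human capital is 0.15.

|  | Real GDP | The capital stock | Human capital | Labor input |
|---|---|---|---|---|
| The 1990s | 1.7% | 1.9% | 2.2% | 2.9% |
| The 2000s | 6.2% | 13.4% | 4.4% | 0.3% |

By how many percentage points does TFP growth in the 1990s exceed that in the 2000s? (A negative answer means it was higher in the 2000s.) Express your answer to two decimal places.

-0.18 percentage points

Labor's share = 1 − 0.44 − 0.15 = 0.41.
The 1990s: TFP = 1.7 − 0.836 − 0.33 − 1.189 = -0.655%.
The 2000s: TFP = 6.2 − 5.896 − 0.66 − 0.123 = -0.479%.
Difference = -0.655 − (-0.479) = -0.176 pp.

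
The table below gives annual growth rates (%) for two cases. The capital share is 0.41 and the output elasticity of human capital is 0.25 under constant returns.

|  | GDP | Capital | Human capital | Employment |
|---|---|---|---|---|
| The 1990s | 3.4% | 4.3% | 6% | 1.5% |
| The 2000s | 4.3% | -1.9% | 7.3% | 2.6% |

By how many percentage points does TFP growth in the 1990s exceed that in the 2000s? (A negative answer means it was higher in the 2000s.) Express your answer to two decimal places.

-2.74 percentage points

Labor's share = 1 − 0.41 − 0.25 = 0.34.
The 1990s: TFP = 3.4 − 1.763 − 1.5 − 0.51 = -0.373%.
The 2000s: TFP = 4.3 + 0.779 − 1.825 − 0.884 = 2.37%.
Difference = -0.373 − (2.37) = -2.743 pp.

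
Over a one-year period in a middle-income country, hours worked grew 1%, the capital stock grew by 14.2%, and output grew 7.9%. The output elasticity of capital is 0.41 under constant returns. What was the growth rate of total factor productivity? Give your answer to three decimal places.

1.488%

Labor's share = 1 − 0.41 = 0.59.
The capital stock: 0.41 × 14.2 = 5.822 pp.
Hours worked: 0.59 × 1 = 0.59 pp.
TFP growth = 7.9 − 6.412 = 1.488%.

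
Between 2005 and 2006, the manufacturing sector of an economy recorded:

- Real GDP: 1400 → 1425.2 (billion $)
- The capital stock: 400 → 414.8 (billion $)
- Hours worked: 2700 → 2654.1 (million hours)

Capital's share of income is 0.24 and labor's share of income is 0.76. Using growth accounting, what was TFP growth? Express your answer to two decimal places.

2.20%

Real GDP growth = (1425.2 − 1400) / 1400 = 1.8%.
The capital stock growth = (414.8 − 400) / 400 = 3.7%.
Hours worked growth = (2654.1 − 2700) / 2700 = -1.7%.
Labor's share = 1 − 0.24 = 0.76.
The capital stock: 0.24 × 3.7 = 0.888 pp.
Hours worked: 0.76 × (-1.7) = -1.292 pp.
TFP growth = 1.8 + 0.404 = 2.204%.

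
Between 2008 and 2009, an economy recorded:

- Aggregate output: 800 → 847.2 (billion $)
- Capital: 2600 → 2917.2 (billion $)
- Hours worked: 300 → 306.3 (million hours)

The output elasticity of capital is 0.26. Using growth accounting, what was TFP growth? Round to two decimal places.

TFP grew 1.17%.

Aggregate output growth = (847.2 − 800) / 800 = 5.9%.
Capital growth = (2917.2 − 2600) / 2600 = 12.2%.
Hours worked growth = (306.3 − 300) / 300 = 2.1%.
Labor's share = 1 − 0.26 = 0.74.
Capital: 0.26 × 12.2 = 3.172 pp.
Hours worked: 0.74 × 2.1 = 1.554 pp.
TFP growth = 5.9 − 4.726 = 1.174%.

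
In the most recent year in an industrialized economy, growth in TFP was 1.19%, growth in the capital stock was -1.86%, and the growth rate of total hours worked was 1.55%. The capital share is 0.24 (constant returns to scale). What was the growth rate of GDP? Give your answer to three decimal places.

1.922%

Labor's share = 1 − 0.24 = 0.76.
The capital stock: 0.24 × (-1.86) = -0.4464 pp.
Total hours worked: 0.76 × 1.55 = 1.178 pp.
Output growth = 1.19 + 0.7316 = 1.9216%.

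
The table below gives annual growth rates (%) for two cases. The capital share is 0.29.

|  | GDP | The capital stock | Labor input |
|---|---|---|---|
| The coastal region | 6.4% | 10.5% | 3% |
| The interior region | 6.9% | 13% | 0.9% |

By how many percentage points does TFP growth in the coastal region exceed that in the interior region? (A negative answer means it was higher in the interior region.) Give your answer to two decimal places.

-1.27 percentage points

Labor's share = 1 − 0.29 = 0.71.
The coastal region: TFP = 6.4 − 3.045 − 2.13 = 1.225%.
The interior region: TFP = 6.9 − 3.77 − 0.639 = 2.491%.
Difference = 1.225 − (2.491) = -1.266 pp.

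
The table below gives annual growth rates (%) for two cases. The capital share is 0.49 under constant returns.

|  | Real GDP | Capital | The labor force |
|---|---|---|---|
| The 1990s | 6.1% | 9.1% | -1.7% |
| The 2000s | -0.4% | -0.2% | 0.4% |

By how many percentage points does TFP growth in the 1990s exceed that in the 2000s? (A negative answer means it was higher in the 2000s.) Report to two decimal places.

3.01 percentage points

Labor's share = 1 − 0.49 = 0.51.
The 1990s: TFP = 6.1 − 4.459 + 0.867 = 2.508%.
The 2000s: TFP = -0.4 + 0.098 − 0.204 = -0.506%.
Difference = 2.508 − (-0.506) = 3.014 pp.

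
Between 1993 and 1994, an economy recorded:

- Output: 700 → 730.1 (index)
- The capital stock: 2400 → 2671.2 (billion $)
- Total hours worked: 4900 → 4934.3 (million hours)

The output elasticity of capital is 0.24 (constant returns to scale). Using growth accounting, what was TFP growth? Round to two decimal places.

Output growth = (730.1 − 700) / 700 = 4.3%.
The capital stock growth = (2671.2 − 2400) / 2400 = 11.3%.
Total hours worked growth = (4934.3 − 4900) / 4900 = 0.7%.
Labor's share = 1 − 0.24 = 0.76.
The capital stock: 0.24 × 11.3 = 2.712 pp.
Total hours worked: 0.76 × 0.7 = 0.532 pp.
TFP growth = 4.3 − 3.244 = 1.056%.

1.06%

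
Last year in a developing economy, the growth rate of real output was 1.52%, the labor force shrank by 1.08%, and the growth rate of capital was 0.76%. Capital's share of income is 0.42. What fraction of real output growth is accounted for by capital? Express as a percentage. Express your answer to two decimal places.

Capital contributed 0.42 × 0.76 = 0.3192 pp.
Share of growth = 0.3192 / 1.52 × 100 = 21%.

21.00%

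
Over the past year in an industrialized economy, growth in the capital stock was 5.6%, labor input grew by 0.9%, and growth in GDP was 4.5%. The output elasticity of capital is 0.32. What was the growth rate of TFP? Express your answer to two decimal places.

2.10%

Labor's share = 1 − 0.32 = 0.68.
The capital stock: 0.32 × 5.6 = 1.792 pp.
Labor input: 0.68 × 0.9 = 0.612 pp.
TFP growth = 4.5 − 2.404 = 2.096%.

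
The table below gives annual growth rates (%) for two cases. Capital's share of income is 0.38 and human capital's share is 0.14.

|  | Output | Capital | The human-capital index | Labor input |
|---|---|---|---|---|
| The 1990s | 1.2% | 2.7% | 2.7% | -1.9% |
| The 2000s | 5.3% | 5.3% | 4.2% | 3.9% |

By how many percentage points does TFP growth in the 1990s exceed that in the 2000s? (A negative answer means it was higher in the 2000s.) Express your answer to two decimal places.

-0.12 percentage points

Labor's share = 1 − 0.38 − 0.14 = 0.48.
The 1990s: TFP = 1.2 − 1.026 − 0.378 + 0.912 = 0.708%.
The 2000s: TFP = 5.3 − 2.014 − 0.588 − 1.872 = 0.826%.
Difference = 0.708 − (0.826) = -0.118 pp.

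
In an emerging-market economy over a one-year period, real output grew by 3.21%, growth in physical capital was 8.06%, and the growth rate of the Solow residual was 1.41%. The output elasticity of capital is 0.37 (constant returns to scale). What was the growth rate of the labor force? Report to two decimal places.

Labor's share = 1 − 0.37 = 0.63.
gY = gA + 0.37×8.06 + 0.63×g.
0.63×g = 3.21 − 1.41 − 2.9822 = -1.1822.
g = -1.1822 / 0.63 = -1.8765%.

-1.88%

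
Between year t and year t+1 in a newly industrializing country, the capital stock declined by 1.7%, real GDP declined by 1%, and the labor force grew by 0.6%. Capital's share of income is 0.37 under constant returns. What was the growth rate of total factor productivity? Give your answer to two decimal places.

Labor's share = 1 − 0.37 = 0.63.
The capital stock: 0.37 × (-1.7) = -0.629 pp.
The labor force: 0.63 × 0.6 = 0.378 pp.
TFP growth = -1 + 0.251 = -0.749%.

-0.75%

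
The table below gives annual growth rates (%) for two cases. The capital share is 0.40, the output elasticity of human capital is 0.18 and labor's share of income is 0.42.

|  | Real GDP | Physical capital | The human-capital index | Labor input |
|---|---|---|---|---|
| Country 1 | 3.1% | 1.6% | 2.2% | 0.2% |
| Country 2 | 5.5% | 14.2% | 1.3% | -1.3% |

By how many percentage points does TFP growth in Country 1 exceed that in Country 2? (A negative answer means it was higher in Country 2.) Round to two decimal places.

Labor's share = 1 − 0.4 − 0.18 = 0.42.
Country 1: TFP = 3.1 − 0.64 − 0.396 − 0.084 = 1.98%.
Country 2: TFP = 5.5 − 5.68 − 0.234 + 0.546 = 0.132%.
Difference = 1.98 − (0.132) = 1.848 pp.

1.85 percentage points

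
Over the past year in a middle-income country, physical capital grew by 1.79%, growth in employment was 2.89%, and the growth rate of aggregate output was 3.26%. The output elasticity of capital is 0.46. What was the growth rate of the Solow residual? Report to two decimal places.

0.88%

Labor's share = 1 − 0.46 = 0.54.
Physical capital: 0.46 × 1.79 = 0.8234 pp.
Employment: 0.54 × 2.89 = 1.5606 pp.
TFP growth = 3.26 − 2.384 = 0.876%.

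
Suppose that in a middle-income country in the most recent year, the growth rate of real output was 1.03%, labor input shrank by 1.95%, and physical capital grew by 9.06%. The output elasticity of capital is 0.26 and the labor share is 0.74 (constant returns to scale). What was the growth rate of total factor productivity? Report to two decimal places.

0.12%

Labor's share = 1 − 0.26 = 0.74.
Physical capital: 0.26 × 9.06 = 2.3556 pp.
Labor input: 0.74 × (-1.95) = -1.443 pp.
TFP growth = 1.03 − 0.9126 = 0.1174%.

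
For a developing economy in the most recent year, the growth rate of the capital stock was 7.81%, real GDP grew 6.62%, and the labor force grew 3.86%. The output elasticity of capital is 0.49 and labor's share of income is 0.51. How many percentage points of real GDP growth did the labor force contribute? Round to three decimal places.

1.969 percentage points

Labor's share = 1 − 0.49 = 0.51.
Contribution = share × growth = 0.51 × 3.86 = 1.9686 pp.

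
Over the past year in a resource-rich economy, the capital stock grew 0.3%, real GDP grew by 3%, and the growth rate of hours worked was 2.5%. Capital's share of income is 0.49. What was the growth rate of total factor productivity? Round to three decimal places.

1.578%

Labor's share = 1 − 0.49 = 0.51.
The capital stock: 0.49 × 0.3 = 0.147 pp.
Hours worked: 0.51 × 2.5 = 1.275 pp.
TFP growth = 3 − 1.422 = 1.578%.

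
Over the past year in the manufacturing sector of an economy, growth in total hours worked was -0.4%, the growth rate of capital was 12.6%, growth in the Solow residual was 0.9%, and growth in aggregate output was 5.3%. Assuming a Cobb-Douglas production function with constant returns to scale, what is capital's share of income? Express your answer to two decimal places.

α = 0.37

gY = gA + α·gK + (1−α)·gL, so gY − gA − gL = α(gK − gL).
5.3 − 0.9 + 0.4 = α × (12.6 − (-0.4)).
4.8 = 13 α, so α = 0.3692.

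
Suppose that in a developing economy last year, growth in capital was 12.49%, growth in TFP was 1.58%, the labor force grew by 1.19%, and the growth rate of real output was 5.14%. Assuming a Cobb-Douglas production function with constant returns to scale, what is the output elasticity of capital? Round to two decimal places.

The output elasticity of capital is 0.21.

gY = gA + α·gK + (1−α)·gL, so gY − gA − gL = α(gK − gL).
5.14 − 1.58 − 1.19 = α × (12.49 − 1.19).
2.37 = 11.3 α, so α = 0.2097.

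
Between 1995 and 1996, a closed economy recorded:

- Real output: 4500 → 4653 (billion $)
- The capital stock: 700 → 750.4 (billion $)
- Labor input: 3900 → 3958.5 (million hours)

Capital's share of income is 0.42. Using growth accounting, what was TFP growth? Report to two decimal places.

-0.49%

Real output growth = (4653 − 4500) / 4500 = 3.4%.
The capital stock growth = (750.4 − 700) / 700 = 7.2%.
Labor input growth = (3958.5 − 3900) / 3900 = 1.5%.
Labor's share = 1 − 0.42 = 0.58.
The capital stock: 0.42 × 7.2 = 3.024 pp.
Labor input: 0.58 × 1.5 = 0.87 pp.
TFP growth = 3.4 − 3.894 = -0.494%.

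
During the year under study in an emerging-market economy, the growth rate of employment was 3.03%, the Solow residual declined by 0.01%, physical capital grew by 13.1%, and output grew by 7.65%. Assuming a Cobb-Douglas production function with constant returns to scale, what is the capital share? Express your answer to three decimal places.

gY = gA + α·gK + (1−α)·gL, so gY − gA − gL = α(gK − gL).
7.65 + 0.01 − 3.03 = α × (13.1 − 3.03).
4.63 = 10.07 α, so α = 0.45978.

The capital share is 0.460.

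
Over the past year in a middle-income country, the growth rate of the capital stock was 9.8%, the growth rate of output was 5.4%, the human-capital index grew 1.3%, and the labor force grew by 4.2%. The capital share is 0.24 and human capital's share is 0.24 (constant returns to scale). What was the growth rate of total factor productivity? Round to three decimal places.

Labor's share = 1 − 0.24 − 0.24 = 0.52.
The capital stock: 0.24 × 9.8 = 2.352 pp.
The human-capital index: 0.24 × 1.3 = 0.312 pp.
The labor force: 0.52 × 4.2 = 2.184 pp.
TFP growth = 5.4 − 4.848 = 0.552%.

0.552%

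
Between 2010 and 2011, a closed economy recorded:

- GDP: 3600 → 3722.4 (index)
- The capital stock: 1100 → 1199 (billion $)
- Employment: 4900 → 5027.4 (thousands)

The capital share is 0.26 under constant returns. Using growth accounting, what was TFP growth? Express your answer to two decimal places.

-0.86%

GDP growth = (3722.4 − 3600) / 3600 = 3.4%.
The capital stock growth = (1199 − 1100) / 1100 = 9%.
Employment growth = (5027.4 − 4900) / 4900 = 2.6%.
Labor's share = 1 − 0.26 = 0.74.
The capital stock: 0.26 × 9 = 2.34 pp.
Employment: 0.74 × 2.6 = 1.924 pp.
TFP growth = 3.4 − 4.264 = -0.864%.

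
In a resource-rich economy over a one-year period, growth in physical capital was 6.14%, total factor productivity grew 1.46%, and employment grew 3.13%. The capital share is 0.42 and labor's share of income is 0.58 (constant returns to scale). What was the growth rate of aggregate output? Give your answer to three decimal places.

Labor's share = 1 − 0.42 = 0.58.
Physical capital: 0.42 × 6.14 = 2.5788 pp.
Employment: 0.58 × 3.13 = 1.8154 pp.
Output growth = 1.46 + 4.3942 = 5.8542%.

Aggregate output growth was 5.854%.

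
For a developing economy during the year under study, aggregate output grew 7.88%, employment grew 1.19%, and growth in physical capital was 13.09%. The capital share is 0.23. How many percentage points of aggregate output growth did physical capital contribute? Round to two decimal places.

Contribution = share × growth = 0.23 × 13.09 = 3.0107 pp.

3.01 percentage points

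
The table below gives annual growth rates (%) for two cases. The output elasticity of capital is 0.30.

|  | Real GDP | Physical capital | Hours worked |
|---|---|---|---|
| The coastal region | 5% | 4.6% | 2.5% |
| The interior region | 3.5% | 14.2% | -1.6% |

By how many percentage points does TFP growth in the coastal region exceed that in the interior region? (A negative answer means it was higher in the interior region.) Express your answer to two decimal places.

1.51 percentage points

Labor's share = 1 − 0.3 = 0.7.
The coastal region: TFP = 5 − 1.38 − 1.75 = 1.87%.
The interior region: TFP = 3.5 − 4.26 + 1.12 = 0.36%.
Difference = 1.87 − (0.36) = 1.51 pp.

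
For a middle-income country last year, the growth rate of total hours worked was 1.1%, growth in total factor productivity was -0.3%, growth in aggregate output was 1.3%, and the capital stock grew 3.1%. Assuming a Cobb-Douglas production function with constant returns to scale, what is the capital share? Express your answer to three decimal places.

α = 0.250

gY = gA + α·gK + (1−α)·gL, so gY − gA − gL = α(gK − gL).
1.3 + 0.3 − 1.1 = α × (3.1 − 1.1).
0.5 = 2 α, so α = 0.25.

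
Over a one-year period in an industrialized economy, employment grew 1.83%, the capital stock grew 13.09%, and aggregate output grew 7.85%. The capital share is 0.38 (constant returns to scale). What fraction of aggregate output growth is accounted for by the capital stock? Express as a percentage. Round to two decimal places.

The capital stock accounted for 63.37% of growth.

The capital stock contributed 0.38 × 13.09 = 4.9742 pp.
Share of growth = 4.9742 / 7.85 × 100 = 63.3656%.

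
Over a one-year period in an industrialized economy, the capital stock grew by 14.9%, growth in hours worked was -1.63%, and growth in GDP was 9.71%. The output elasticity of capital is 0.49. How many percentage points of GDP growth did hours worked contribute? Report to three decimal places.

Labor's share = 1 − 0.49 = 0.51.
Contribution = share × growth = 0.51 × (-1.63) = -0.8313 pp.

-0.831 percentage points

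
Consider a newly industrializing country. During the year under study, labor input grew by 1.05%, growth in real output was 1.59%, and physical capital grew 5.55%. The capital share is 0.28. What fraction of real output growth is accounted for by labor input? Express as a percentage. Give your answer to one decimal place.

47.5%

Labor's share = 1 − 0.28 = 0.72.
Labor input contributed 0.72 × 1.05 = 0.756 pp.
Share of growth = 0.756 / 1.59 × 100 = 47.547%.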